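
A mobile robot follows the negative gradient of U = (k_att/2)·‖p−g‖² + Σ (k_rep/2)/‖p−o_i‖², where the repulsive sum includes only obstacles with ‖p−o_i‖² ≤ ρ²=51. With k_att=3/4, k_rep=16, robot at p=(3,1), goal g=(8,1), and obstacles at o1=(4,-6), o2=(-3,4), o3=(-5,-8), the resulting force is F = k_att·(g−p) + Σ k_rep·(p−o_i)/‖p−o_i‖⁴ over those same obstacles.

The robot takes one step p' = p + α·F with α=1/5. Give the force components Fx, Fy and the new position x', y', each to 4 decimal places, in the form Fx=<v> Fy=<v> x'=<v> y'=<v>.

Fx=3.7910 Fy=0.0211 x'=3.7582 y'=1.0042

F_att = 3/4·(g−p) = 3/4·(5,0) = (3.7500,0.0000)
o1: d²=50 ≤ ρ²=51; F_rep = 16·(-1,7)/50² = (-0.0064,0.0448)
o2: d²=45 ≤ ρ²=51; F_rep = 16·(6,-3)/45² = (0.0474,-0.0237)
o3: d²=145 > ρ²=51 → inactive
F = F_att + ΣF_rep = (3.7910,0.0211)
p' = p + 1/5·F = (3.7582,1.0042)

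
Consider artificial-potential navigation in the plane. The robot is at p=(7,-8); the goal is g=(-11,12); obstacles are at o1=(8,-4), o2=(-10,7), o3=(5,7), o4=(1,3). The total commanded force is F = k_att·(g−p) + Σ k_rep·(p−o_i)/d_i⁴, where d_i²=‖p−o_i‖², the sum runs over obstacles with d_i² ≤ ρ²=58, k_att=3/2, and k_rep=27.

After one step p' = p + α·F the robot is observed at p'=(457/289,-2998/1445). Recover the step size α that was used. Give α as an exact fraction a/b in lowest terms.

α = 1/5

F_att = 3/2·(g−p) = 3/2·(-18,20) = (-27.0000,30.0000)
o1: d²=17 ≤ ρ²=58; F_rep = 27·(-1,-4)/17² = (-0.0934,-0.3737)
o2: d²=514 > ρ²=58 → inactive
o3: d²=229 > ρ²=58 → inactive
o4: d²=157 > ρ²=58 → inactive
F = F_att + ΣF_rep = (-27.0934,29.6263)
Δp = p'−p = (-5.4187,5.9253); α = Δx/Fx = (-1566/289) / (-7830/289) = 1/5
check: Δy/Fy = (8562/1445) / (8562/289) = 1/5 ✓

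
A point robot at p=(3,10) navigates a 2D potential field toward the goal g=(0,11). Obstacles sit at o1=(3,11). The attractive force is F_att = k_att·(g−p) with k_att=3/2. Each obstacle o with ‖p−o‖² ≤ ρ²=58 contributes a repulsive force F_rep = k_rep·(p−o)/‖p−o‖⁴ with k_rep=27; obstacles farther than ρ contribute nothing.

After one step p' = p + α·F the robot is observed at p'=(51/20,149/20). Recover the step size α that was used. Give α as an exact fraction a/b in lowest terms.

α = 1/10

F_att = 3/2·(g−p) = 3/2·(-3,1) = (-4.5000,1.5000)
o1: d²=1 ≤ ρ²=58; F_rep = 27·(0,-1)/1² = (0.0000,-27.0000)
F = F_att + ΣF_rep = (-4.5000,-25.5000)
Δp = p'−p = (-0.4500,-2.5500); α = Δx/Fx = (-9/20) / (-9/2) = 1/10
check: Δy/Fy = (-51/20) / (-51/2) = 1/10 ✓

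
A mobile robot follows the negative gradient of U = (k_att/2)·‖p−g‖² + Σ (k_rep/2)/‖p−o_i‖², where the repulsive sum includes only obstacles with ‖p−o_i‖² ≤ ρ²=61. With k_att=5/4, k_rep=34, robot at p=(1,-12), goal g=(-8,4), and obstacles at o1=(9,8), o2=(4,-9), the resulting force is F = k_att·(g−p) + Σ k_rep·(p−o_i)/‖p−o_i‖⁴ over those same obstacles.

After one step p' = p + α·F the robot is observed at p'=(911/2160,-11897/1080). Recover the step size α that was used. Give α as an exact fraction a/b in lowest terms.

F_att = 5/4·(g−p) = 5/4·(-9,16) = (-11.2500,20.0000)
o1: d²=464 > ρ²=61 → inactive
o2: d²=18 ≤ ρ²=61; F_rep = 34·(-3,-3)/18² = (-0.3148,-0.3148)
F = F_att + ΣF_rep = (-11.5648,19.6852)
Δp = p'−p = (-0.5782,0.9843); α = Δx/Fx = (-1249/2160) / (-1249/108) = 1/20
check: Δy/Fy = (1063/1080) / (1063/54) = 1/20 ✓

α = 1/20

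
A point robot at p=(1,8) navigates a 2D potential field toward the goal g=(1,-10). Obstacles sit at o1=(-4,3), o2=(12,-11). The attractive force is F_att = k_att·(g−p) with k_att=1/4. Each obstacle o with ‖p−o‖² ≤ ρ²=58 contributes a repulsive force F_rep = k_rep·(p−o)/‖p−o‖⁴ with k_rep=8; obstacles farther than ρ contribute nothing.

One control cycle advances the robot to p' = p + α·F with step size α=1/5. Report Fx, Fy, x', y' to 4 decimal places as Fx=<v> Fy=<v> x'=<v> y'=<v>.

F_att = 1/4·(g−p) = 1/4·(0,-18) = (0.0000,-4.5000)
o1: d²=50 ≤ ρ²=58; F_rep = 8·(5,5)/50² = (0.0160,0.0160)
o2: d²=482 > ρ²=58 → inactive
F = F_att + ΣF_rep = (0.0160,-4.4840)
p' = p + 1/5·F = (1.0032,7.1032)

Fx=0.0160 Fy=-4.4840 x'=1.0032 y'=7.1032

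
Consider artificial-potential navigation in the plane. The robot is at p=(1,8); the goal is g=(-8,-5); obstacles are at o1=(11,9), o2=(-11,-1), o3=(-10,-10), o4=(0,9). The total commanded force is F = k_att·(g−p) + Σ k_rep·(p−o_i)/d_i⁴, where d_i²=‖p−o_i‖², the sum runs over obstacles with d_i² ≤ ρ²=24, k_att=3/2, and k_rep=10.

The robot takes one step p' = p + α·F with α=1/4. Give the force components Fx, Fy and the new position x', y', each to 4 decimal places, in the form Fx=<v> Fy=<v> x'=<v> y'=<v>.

F_att = 3/2·(g−p) = 3/2·(-9,-13) = (-13.5000,-19.5000)
o1: d²=101 > ρ²=24 → inactive
o2: d²=225 > ρ²=24 → inactive
o3: d²=445 > ρ²=24 → inactive
o4: d²=2 ≤ ρ²=24; F_rep = 10·(1,-1)/2² = (2.5000,-2.5000)
F = F_att + ΣF_rep = (-11.0000,-22.0000)
p' = p + 1/4·F = (-1.7500,2.5000)

Fx=-11.0000 Fy=-22.0000 x'=-1.7500 y'=2.5000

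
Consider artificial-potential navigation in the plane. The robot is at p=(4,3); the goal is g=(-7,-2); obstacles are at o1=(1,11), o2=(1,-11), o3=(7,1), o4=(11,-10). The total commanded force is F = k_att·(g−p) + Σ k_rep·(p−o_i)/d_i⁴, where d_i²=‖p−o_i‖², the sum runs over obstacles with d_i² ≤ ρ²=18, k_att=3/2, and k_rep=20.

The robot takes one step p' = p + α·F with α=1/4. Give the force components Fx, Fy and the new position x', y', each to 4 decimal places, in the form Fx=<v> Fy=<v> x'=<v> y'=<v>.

F_att = 3/2·(g−p) = 3/2·(-11,-5) = (-16.5000,-7.5000)
o1: d²=73 > ρ²=18 → inactive
o2: d²=205 > ρ²=18 → inactive
o3: d²=13 ≤ ρ²=18; F_rep = 20·(-3,2)/13² = (-0.3550,0.2367)
o4: d²=218 > ρ²=18 → inactive
F = F_att + ΣF_rep = (-16.8550,-7.2633)
p' = p + 1/4·F = (-0.2138,1.1842)

Fx=-16.8550 Fy=-7.2633 x'=-0.2138 y'=1.1842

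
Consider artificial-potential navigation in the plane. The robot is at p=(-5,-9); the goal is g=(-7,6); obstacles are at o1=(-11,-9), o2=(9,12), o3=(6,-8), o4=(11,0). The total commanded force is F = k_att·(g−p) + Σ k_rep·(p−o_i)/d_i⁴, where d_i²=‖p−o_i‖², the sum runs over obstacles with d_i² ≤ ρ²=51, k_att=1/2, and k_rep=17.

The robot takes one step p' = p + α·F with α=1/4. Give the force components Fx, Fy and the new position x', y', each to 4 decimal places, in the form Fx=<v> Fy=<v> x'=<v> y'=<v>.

Fx=-0.9213 Fy=7.5000 x'=-5.2303 y'=-7.1250

F_att = 1/2·(g−p) = 1/2·(-2,15) = (-1.0000,7.5000)
o1: d²=36 ≤ ρ²=51; F_rep = 17·(6,0)/36² = (0.0787,0.0000)
o2: d²=637 > ρ²=51 → inactive
o3: d²=122 > ρ²=51 → inactive
o4: d²=337 > ρ²=51 → inactive
F = F_att + ΣF_rep = (-0.9213,7.5000)
p' = p + 1/4·F = (-5.2303,-7.1250)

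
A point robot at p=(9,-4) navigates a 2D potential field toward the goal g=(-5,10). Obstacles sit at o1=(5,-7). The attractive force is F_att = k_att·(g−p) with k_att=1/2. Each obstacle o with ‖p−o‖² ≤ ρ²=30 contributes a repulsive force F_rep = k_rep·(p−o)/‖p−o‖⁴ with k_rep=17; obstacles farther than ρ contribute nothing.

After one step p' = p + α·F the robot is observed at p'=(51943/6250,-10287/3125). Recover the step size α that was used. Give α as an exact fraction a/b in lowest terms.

α = 1/10

F_att = 1/2·(g−p) = 1/2·(-14,14) = (-7.0000,7.0000)
o1: d²=25 ≤ ρ²=30; F_rep = 17·(4,3)/25² = (0.1088,0.0816)
F = F_att + ΣF_rep = (-6.8912,7.0816)
Δp = p'−p = (-0.6891,0.7082); α = Δx/Fx = (-4307/6250) / (-4307/625) = 1/10
check: Δy/Fy = (2213/3125) / (4426/625) = 1/10 ✓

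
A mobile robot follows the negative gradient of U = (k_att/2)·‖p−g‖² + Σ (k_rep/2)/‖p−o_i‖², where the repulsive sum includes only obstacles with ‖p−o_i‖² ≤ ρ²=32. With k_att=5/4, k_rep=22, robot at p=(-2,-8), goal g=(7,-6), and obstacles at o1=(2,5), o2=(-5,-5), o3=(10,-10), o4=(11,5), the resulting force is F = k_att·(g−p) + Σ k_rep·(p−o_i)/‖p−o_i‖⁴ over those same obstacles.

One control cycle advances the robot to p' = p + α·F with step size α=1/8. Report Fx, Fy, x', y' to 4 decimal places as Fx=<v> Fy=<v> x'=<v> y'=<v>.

Fx=11.4537 Fy=2.2963 x'=-0.5683 y'=-7.7130

F_att = 5/4·(g−p) = 5/4·(9,2) = (11.2500,2.5000)
o1: d²=185 > ρ²=32 → inactive
o2: d²=18 ≤ ρ²=32; F_rep = 22·(3,-3)/18² = (0.2037,-0.2037)
o3: d²=148 > ρ²=32 → inactive
o4: d²=338 > ρ²=32 → inactive
F = F_att + ΣF_rep = (11.4537,2.2963)
p' = p + 1/8·F = (-0.5683,-7.7130)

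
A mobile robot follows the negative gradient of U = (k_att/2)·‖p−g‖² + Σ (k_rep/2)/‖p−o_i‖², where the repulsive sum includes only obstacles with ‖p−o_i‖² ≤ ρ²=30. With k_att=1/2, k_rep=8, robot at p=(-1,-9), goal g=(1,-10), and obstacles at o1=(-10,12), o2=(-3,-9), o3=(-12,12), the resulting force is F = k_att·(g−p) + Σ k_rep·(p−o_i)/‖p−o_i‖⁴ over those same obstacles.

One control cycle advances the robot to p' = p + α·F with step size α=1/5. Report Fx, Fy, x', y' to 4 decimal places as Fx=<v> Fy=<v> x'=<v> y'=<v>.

F_att = 1/2·(g−p) = 1/2·(2,-1) = (1.0000,-0.5000)
o1: d²=522 > ρ²=30 → inactive
o2: d²=4 ≤ ρ²=30; F_rep = 8·(2,0)/4² = (1.0000,0.0000)
o3: d²=562 > ρ²=30 → inactive
F = F_att + ΣF_rep = (2.0000,-0.5000)
p' = p + 1/5·F = (-0.6000,-9.1000)

Fx=2.0000 Fy=-0.5000 x'=-0.6000 y'=-9.1000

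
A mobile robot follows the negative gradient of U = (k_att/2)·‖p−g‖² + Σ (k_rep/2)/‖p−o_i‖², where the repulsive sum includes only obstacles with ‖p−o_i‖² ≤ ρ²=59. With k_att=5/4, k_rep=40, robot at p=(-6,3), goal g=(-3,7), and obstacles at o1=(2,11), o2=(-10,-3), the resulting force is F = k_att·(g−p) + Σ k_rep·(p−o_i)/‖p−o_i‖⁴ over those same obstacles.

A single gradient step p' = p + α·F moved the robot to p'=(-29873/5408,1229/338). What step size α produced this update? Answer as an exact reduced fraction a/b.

F_att = 5/4·(g−p) = 5/4·(3,4) = (3.7500,5.0000)
o1: d²=128 > ρ²=59 → inactive
o2: d²=52 ≤ ρ²=59; F_rep = 40·(4,6)/52² = (0.0592,0.0888)
F = F_att + ΣF_rep = (3.8092,5.0888)
Δp = p'−p = (0.4761,0.6361); α = Δx/Fx = (2575/5408) / (2575/676) = 1/8
check: Δy/Fy = (215/338) / (860/169) = 1/8 ✓

α = 1/8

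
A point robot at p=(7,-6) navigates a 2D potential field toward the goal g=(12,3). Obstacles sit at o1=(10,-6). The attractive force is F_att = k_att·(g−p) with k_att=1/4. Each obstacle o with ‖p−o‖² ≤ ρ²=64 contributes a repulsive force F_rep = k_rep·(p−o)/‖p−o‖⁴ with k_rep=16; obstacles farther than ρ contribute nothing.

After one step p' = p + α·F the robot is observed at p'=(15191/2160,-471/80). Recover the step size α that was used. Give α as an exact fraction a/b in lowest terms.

α = 1/20

F_att = 1/4·(g−p) = 1/4·(5,9) = (1.2500,2.2500)
o1: d²=9 ≤ ρ²=64; F_rep = 16·(-3,0)/9² = (-0.5926,0.0000)
F = F_att + ΣF_rep = (0.6574,2.2500)
Δp = p'−p = (0.0329,0.1125); α = Δx/Fx = (71/2160) / (71/108) = 1/20
check: Δy/Fy = (9/80) / (9/4) = 1/20 ✓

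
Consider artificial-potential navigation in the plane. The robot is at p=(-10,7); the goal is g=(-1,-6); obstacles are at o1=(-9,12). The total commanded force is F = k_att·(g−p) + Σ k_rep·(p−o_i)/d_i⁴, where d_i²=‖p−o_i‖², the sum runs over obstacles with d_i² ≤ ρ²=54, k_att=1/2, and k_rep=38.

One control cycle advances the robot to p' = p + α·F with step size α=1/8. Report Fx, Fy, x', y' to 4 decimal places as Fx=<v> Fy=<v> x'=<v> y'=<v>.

Fx=4.4438 Fy=-6.7811 x'=-9.4445 y'=6.1524

F_att = 1/2·(g−p) = 1/2·(9,-13) = (4.5000,-6.5000)
o1: d²=26 ≤ ρ²=54; F_rep = 38·(-1,-5)/26² = (-0.0562,-0.2811)
F = F_att + ΣF_rep = (4.4438,-6.7811)
p' = p + 1/8·F = (-9.4445,6.1524)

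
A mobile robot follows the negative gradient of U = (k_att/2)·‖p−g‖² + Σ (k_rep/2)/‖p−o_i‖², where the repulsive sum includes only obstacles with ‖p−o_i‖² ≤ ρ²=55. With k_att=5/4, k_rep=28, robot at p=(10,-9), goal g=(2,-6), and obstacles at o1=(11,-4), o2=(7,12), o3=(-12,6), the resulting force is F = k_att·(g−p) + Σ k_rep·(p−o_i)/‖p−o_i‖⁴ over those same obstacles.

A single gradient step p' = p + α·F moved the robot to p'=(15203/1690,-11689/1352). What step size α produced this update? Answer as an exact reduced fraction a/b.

α = 1/10

F_att = 5/4·(g−p) = 5/4·(-8,3) = (-10.0000,3.7500)
o1: d²=26 ≤ ρ²=55; F_rep = 28·(-1,-5)/26² = (-0.0414,-0.2071)
o2: d²=450 > ρ²=55 → inactive
o3: d²=709 > ρ²=55 → inactive
F = F_att + ΣF_rep = (-10.0414,3.5429)
Δp = p'−p = (-1.0041,0.3543); α = Δx/Fx = (-1697/1690) / (-1697/169) = 1/10
check: Δy/Fy = (479/1352) / (2395/676) = 1/10 ✓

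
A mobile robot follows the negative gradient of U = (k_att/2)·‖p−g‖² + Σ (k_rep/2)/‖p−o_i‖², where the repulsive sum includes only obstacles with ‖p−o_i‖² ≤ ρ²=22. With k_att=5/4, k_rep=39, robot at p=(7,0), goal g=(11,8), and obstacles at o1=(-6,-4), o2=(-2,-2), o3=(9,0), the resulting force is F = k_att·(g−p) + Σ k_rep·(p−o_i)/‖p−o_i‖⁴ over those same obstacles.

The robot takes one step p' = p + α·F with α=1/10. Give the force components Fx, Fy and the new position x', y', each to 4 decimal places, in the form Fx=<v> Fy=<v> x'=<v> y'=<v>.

Fx=0.1250 Fy=10.0000 x'=7.0125 y'=1.0000

F_att = 5/4·(g−p) = 5/4·(4,8) = (5.0000,10.0000)
o1: d²=185 > ρ²=22 → inactive
o2: d²=85 > ρ²=22 → inactive
o3: d²=4 ≤ ρ²=22; F_rep = 39·(-2,0)/4² = (-4.8750,0.0000)
F = F_att + ΣF_rep = (0.1250,10.0000)
p' = p + 1/10·F = (7.0125,1.0000)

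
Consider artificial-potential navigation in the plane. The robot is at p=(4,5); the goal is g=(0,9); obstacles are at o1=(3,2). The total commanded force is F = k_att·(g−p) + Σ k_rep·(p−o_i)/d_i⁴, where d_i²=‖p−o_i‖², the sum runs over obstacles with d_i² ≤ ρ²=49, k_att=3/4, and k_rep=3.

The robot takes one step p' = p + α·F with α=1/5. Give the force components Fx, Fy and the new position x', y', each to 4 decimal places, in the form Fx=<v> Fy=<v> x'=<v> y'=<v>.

F_att = 3/4·(g−p) = 3/4·(-4,4) = (-3.0000,3.0000)
o1: d²=10 ≤ ρ²=49; F_rep = 3·(1,3)/10² = (0.0300,0.0900)
F = F_att + ΣF_rep = (-2.9700,3.0900)
p' = p + 1/5·F = (3.4060,5.6180)

Fx=-2.9700 Fy=3.0900 x'=3.4060 y'=5.6180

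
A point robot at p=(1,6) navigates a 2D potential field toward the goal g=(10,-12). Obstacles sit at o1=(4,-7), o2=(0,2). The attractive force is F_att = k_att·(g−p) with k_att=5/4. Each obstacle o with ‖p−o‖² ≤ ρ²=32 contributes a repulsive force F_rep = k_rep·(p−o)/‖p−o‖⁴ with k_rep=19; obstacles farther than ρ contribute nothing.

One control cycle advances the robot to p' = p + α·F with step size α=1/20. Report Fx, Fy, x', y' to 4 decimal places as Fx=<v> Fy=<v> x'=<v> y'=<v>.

F_att = 5/4·(g−p) = 5/4·(9,-18) = (11.2500,-22.5000)
o1: d²=178 > ρ²=32 → inactive
o2: d²=17 ≤ ρ²=32; F_rep = 19·(1,4)/17² = (0.0657,0.2630)
F = F_att + ΣF_rep = (11.3157,-22.2370)
p' = p + 1/20·F = (1.5658,4.8881)

Fx=11.3157 Fy=-22.2370 x'=1.5658 y'=4.8881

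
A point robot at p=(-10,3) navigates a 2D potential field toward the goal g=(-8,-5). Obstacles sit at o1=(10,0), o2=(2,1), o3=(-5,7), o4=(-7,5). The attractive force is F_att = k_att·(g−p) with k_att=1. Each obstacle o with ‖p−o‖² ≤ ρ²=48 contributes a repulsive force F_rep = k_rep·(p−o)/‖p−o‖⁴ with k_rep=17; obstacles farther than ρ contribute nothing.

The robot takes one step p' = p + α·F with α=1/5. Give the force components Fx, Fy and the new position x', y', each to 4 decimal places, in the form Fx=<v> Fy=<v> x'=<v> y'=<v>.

Fx=1.6477 Fy=-8.2416 x'=-9.6705 y'=1.3517

F_att = 1·(g−p) = 1·(2,-8) = (2.0000,-8.0000)
o1: d²=409 > ρ²=48 → inactive
o2: d²=148 > ρ²=48 → inactive
o3: d²=41 ≤ ρ²=48; F_rep = 17·(-5,-4)/41² = (-0.0506,-0.0405)
o4: d²=13 ≤ ρ²=48; F_rep = 17·(-3,-2)/13² = (-0.3018,-0.2012)
F = F_att + ΣF_rep = (1.6477,-8.2416)
p' = p + 1/5·F = (-9.6705,1.3517)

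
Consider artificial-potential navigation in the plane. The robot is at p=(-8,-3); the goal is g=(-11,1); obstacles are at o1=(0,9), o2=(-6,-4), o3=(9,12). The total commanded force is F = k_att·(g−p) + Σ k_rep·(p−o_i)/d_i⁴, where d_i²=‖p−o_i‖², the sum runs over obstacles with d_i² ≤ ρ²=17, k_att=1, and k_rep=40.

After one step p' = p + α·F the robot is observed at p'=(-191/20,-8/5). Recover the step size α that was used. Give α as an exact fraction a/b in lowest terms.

F_att = 1·(g−p) = 1·(-3,4) = (-3.0000,4.0000)
o1: d²=208 > ρ²=17 → inactive
o2: d²=5 ≤ ρ²=17; F_rep = 40·(-2,1)/5² = (-3.2000,1.6000)
o3: d²=514 > ρ²=17 → inactive
F = F_att + ΣF_rep = (-6.2000,5.6000)
Δp = p'−p = (-1.5500,1.4000); α = Δx/Fx = (-31/20) / (-31/5) = 1/4
check: Δy/Fy = (7/5) / (28/5) = 1/4 ✓

α = 1/4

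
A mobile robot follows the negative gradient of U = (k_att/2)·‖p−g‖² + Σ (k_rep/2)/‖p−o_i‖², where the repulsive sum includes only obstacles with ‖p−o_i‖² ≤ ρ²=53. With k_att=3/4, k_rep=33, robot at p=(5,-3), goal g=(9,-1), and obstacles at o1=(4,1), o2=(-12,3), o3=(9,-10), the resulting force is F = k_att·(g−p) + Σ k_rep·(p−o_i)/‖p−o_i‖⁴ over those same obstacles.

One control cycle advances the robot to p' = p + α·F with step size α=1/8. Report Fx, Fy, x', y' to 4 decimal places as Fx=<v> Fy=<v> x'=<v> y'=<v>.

F_att = 3/4·(g−p) = 3/4·(4,2) = (3.0000,1.5000)
o1: d²=17 ≤ ρ²=53; F_rep = 33·(1,-4)/17² = (0.1142,-0.4567)
o2: d²=325 > ρ²=53 → inactive
o3: d²=65 > ρ²=53 → inactive
F = F_att + ΣF_rep = (3.1142,1.0433)
p' = p + 1/8·F = (5.3893,-2.8696)

Fx=3.1142 Fy=1.0433 x'=5.3893 y'=-2.8696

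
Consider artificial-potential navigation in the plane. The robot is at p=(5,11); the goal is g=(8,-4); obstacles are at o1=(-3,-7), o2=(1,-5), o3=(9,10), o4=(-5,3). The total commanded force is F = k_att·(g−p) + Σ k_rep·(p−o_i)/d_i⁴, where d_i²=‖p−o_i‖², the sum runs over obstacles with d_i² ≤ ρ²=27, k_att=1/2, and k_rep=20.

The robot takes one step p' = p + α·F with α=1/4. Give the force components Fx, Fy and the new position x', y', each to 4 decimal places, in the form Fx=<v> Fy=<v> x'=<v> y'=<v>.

Fx=1.2232 Fy=-7.4308 x'=5.3058 y'=9.1423

F_att = 1/2·(g−p) = 1/2·(3,-15) = (1.5000,-7.5000)
o1: d²=388 > ρ²=27 → inactive
o2: d²=272 > ρ²=27 → inactive
o3: d²=17 ≤ ρ²=27; F_rep = 20·(-4,1)/17² = (-0.2768,0.0692)
o4: d²=164 > ρ²=27 → inactive
F = F_att + ΣF_rep = (1.2232,-7.4308)
p' = p + 1/4·F = (5.3058,9.1423)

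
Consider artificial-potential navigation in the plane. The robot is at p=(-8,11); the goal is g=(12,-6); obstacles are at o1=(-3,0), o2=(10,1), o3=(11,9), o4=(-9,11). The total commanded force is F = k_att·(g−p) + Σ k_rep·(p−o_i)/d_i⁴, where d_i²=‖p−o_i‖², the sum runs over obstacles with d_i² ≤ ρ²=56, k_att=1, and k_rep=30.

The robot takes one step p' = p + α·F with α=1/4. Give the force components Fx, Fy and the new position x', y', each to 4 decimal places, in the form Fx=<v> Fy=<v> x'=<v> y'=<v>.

Fx=50.0000 Fy=-17.0000 x'=4.5000 y'=6.7500

F_att = 1·(g−p) = 1·(20,-17) = (20.0000,-17.0000)
o1: d²=146 > ρ²=56 → inactive
o2: d²=424 > ρ²=56 → inactive
o3: d²=365 > ρ²=56 → inactive
o4: d²=1 ≤ ρ²=56; F_rep = 30·(1,0)/1² = (30.0000,0.0000)
F = F_att + ΣF_rep = (50.0000,-17.0000)
p' = p + 1/4·F = (4.5000,6.7500)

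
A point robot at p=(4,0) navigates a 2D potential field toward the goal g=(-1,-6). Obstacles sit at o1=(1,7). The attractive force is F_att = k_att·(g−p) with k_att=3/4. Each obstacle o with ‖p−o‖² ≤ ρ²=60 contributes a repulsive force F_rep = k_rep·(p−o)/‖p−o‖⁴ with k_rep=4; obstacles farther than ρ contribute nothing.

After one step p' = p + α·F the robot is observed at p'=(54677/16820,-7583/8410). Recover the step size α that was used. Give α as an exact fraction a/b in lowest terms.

F_att = 3/4·(g−p) = 3/4·(-5,-6) = (-3.7500,-4.5000)
o1: d²=58 ≤ ρ²=60; F_rep = 4·(3,-7)/58² = (0.0036,-0.0083)
F = F_att + ΣF_rep = (-3.7464,-4.5083)
Δp = p'−p = (-0.7493,-0.9017); α = Δx/Fx = (-12603/16820) / (-12603/3364) = 1/5
check: Δy/Fy = (-7583/8410) / (-7583/1682) = 1/5 ✓

α = 1/5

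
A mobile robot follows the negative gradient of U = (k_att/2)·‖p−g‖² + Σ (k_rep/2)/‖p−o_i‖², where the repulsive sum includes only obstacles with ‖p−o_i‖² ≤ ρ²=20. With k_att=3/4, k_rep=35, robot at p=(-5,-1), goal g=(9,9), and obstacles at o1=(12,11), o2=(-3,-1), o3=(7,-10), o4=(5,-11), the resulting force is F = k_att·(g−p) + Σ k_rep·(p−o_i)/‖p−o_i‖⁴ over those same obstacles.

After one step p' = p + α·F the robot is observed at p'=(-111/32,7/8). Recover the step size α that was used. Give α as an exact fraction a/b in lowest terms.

F_att = 3/4·(g−p) = 3/4·(14,10) = (10.5000,7.5000)
o1: d²=433 > ρ²=20 → inactive
o2: d²=4 ≤ ρ²=20; F_rep = 35·(-2,0)/4² = (-4.3750,0.0000)
o3: d²=225 > ρ²=20 → inactive
o4: d²=200 > ρ²=20 → inactive
F = F_att + ΣF_rep = (6.1250,7.5000)
Δp = p'−p = (1.5312,1.8750); α = Δx/Fx = (49/32) / (49/8) = 1/4
check: Δy/Fy = (15/8) / (15/2) = 1/4 ✓

α = 1/4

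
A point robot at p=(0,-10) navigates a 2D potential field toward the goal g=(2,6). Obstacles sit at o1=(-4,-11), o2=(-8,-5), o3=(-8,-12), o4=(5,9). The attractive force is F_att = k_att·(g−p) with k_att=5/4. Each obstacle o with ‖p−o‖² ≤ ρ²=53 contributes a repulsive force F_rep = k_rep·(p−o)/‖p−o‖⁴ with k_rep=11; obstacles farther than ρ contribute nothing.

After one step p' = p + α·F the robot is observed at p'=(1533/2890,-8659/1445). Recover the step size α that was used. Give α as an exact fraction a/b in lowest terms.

α = 1/5

F_att = 5/4·(g−p) = 5/4·(2,16) = (2.5000,20.0000)
o1: d²=17 ≤ ρ²=53; F_rep = 11·(4,1)/17² = (0.1522,0.0381)
o2: d²=89 > ρ²=53 → inactive
o3: d²=68 > ρ²=53 → inactive
o4: d²=386 > ρ²=53 → inactive
F = F_att + ΣF_rep = (2.6522,20.0381)
Δp = p'−p = (0.5304,4.0076); α = Δx/Fx = (1533/2890) / (1533/578) = 1/5
check: Δy/Fy = (5791/1445) / (5791/289) = 1/5 ✓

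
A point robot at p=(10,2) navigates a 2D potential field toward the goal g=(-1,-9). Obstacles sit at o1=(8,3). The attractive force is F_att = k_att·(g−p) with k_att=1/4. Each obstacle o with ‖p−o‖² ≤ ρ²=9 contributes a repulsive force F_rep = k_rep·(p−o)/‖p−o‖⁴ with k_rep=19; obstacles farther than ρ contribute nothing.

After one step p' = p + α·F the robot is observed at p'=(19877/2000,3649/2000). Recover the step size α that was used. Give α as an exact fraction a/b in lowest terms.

F_att = 1/4·(g−p) = 1/4·(-11,-11) = (-2.7500,-2.7500)
o1: d²=5 ≤ ρ²=9; F_rep = 19·(2,-1)/5² = (1.5200,-0.7600)
F = F_att + ΣF_rep = (-1.2300,-3.5100)
Δp = p'−p = (-0.0615,-0.1755); α = Δx/Fx = (-123/2000) / (-123/100) = 1/20
check: Δy/Fy = (-351/2000) / (-351/100) = 1/20 ✓

α = 1/20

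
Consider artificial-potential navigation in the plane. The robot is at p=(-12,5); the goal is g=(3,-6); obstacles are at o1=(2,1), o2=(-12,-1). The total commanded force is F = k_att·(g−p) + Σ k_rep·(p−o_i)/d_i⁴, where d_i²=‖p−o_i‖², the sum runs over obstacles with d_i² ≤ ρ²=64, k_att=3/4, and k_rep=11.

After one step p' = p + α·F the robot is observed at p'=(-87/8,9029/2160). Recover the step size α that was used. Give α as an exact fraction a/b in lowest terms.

F_att = 3/4·(g−p) = 3/4·(15,-11) = (11.2500,-8.2500)
o1: d²=212 > ρ²=64 → inactive
o2: d²=36 ≤ ρ²=64; F_rep = 11·(0,6)/36² = (0.0000,0.0509)
F = F_att + ΣF_rep = (11.2500,-8.1991)
Δp = p'−p = (1.1250,-0.8199); α = Δx/Fx = (9/8) / (45/4) = 1/10
check: Δy/Fy = (-1771/2160) / (-1771/216) = 1/10 ✓

α = 1/10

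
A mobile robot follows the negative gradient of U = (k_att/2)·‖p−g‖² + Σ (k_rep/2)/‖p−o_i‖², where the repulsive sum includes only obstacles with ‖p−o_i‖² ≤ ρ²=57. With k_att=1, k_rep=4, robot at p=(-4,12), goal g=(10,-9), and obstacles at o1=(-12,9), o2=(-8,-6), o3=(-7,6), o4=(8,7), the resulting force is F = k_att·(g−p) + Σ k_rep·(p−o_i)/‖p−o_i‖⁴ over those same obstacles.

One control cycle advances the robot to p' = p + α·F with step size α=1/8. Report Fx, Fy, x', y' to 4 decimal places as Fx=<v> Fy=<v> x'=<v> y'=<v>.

Fx=14.0059 Fy=-20.9881 x'=-2.2493 y'=9.3765

F_att = 1·(g−p) = 1·(14,-21) = (14.0000,-21.0000)
o1: d²=73 > ρ²=57 → inactive
o2: d²=340 > ρ²=57 → inactive
o3: d²=45 ≤ ρ²=57; F_rep = 4·(3,6)/45² = (0.0059,0.0119)
o4: d²=169 > ρ²=57 → inactive
F = F_att + ΣF_rep = (14.0059,-20.9881)
p' = p + 1/8·F = (-2.2493,9.3765)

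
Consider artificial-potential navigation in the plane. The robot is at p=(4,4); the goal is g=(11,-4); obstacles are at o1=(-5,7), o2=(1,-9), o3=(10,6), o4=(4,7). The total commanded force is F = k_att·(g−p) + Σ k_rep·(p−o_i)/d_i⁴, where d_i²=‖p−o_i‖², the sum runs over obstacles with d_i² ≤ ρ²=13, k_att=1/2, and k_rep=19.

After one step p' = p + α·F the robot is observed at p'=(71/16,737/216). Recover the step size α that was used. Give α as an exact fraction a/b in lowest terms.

F_att = 1/2·(g−p) = 1/2·(7,-8) = (3.5000,-4.0000)
o1: d²=90 > ρ²=13 → inactive
o2: d²=178 > ρ²=13 → inactive
o3: d²=40 > ρ²=13 → inactive
o4: d²=9 ≤ ρ²=13; F_rep = 19·(0,-3)/9² = (0.0000,-0.7037)
F = F_att + ΣF_rep = (3.5000,-4.7037)
Δp = p'−p = (0.4375,-0.5880); α = Δx/Fx = (7/16) / (7/2) = 1/8
check: Δy/Fy = (-127/216) / (-127/27) = 1/8 ✓

α = 1/8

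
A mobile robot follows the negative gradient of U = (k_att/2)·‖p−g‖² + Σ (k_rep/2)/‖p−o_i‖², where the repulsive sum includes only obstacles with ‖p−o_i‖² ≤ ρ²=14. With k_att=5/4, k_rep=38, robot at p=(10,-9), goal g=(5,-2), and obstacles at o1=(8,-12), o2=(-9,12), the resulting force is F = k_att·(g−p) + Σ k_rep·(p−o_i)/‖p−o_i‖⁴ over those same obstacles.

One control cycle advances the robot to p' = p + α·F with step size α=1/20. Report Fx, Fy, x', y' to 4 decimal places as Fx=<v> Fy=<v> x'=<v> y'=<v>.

F_att = 5/4·(g−p) = 5/4·(-5,7) = (-6.2500,8.7500)
o1: d²=13 ≤ ρ²=14; F_rep = 38·(2,3)/13² = (0.4497,0.6746)
o2: d²=802 > ρ²=14 → inactive
F = F_att + ΣF_rep = (-5.8003,9.4246)
p' = p + 1/20·F = (9.7100,-8.5288)

Fx=-5.8003 Fy=9.4246 x'=9.7100 y'=-8.5288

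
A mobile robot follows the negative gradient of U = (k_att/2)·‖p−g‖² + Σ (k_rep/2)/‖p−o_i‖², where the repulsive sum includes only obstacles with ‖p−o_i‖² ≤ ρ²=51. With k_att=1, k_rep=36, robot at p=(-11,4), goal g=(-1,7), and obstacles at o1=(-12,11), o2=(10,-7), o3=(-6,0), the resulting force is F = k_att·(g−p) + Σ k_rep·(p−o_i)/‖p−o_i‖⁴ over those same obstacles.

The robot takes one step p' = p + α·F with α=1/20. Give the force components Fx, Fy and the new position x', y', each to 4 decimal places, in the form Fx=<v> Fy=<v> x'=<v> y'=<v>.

Fx=9.9073 Fy=2.9849 x'=-10.5046 y'=4.1492

F_att = 1·(g−p) = 1·(10,3) = (10.0000,3.0000)
o1: d²=50 ≤ ρ²=51; F_rep = 36·(1,-7)/50² = (0.0144,-0.1008)
o2: d²=562 > ρ²=51 → inactive
o3: d²=41 ≤ ρ²=51; F_rep = 36·(-5,4)/41² = (-0.1071,0.0857)
F = F_att + ΣF_rep = (9.9073,2.9849)
p' = p + 1/20·F = (-10.5046,4.1492)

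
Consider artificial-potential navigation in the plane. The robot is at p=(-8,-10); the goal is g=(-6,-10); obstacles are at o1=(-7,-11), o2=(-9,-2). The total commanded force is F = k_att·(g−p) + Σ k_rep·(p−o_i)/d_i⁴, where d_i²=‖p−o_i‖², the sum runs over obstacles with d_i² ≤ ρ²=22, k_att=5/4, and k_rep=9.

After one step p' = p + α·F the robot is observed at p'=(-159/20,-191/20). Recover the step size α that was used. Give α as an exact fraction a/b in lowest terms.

α = 1/5

F_att = 5/4·(g−p) = 5/4·(2,0) = (2.5000,0.0000)
o1: d²=2 ≤ ρ²=22; F_rep = 9·(-1,1)/2² = (-2.2500,2.2500)
o2: d²=65 > ρ²=22 → inactive
F = F_att + ΣF_rep = (0.2500,2.2500)
Δp = p'−p = (0.0500,0.4500); α = Δx/Fx = (1/20) / (1/4) = 1/5
check: Δy/Fy = (9/20) / (9/4) = 1/5 ✓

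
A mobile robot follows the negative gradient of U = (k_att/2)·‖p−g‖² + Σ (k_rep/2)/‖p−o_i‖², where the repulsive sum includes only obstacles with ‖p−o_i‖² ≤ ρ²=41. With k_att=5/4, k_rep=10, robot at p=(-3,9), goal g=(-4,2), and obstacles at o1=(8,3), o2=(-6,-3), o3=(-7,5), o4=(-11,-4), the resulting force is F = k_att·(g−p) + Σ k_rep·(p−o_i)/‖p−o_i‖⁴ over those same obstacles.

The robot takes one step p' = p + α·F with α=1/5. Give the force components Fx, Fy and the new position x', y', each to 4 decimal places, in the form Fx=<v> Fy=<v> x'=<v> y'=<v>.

F_att = 5/4·(g−p) = 5/4·(-1,-7) = (-1.2500,-8.7500)
o1: d²=157 > ρ²=41 → inactive
o2: d²=153 > ρ²=41 → inactive
o3: d²=32 ≤ ρ²=41; F_rep = 10·(4,4)/32² = (0.0391,0.0391)
o4: d²=233 > ρ²=41 → inactive
F = F_att + ΣF_rep = (-1.2109,-8.7109)
p' = p + 1/5·F = (-3.2422,7.2578)

Fx=-1.2109 Fy=-8.7109 x'=-3.2422 y'=7.2578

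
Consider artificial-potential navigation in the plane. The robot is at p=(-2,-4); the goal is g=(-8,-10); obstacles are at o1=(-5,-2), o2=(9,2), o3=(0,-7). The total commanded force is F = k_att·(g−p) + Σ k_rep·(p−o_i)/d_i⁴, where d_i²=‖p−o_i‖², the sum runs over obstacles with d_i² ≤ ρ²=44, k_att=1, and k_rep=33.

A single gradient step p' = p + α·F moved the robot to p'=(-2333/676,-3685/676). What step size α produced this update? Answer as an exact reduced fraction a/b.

α = 1/4

F_att = 1·(g−p) = 1·(-6,-6) = (-6.0000,-6.0000)
o1: d²=13 ≤ ρ²=44; F_rep = 33·(3,-2)/13² = (0.5858,-0.3905)
o2: d²=157 > ρ²=44 → inactive
o3: d²=13 ≤ ρ²=44; F_rep = 33·(-2,3)/13² = (-0.3905,0.5858)
F = F_att + ΣF_rep = (-5.8047,-5.8047)
Δp = p'−p = (-1.4512,-1.4512); α = Δx/Fx = (-981/676) / (-981/169) = 1/4
check: Δy/Fy = (-981/676) / (-981/169) = 1/4 ✓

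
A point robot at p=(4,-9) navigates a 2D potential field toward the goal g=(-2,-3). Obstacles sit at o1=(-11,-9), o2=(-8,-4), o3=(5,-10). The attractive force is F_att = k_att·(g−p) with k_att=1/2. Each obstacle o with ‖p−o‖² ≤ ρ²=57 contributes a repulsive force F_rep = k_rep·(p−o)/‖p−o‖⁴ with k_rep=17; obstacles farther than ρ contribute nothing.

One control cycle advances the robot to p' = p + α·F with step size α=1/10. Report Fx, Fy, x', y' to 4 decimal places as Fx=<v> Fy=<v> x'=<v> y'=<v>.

F_att = 1/2·(g−p) = 1/2·(-6,6) = (-3.0000,3.0000)
o1: d²=225 > ρ²=57 → inactive
o2: d²=169 > ρ²=57 → inactive
o3: d²=2 ≤ ρ²=57; F_rep = 17·(-1,1)/2² = (-4.2500,4.2500)
F = F_att + ΣF_rep = (-7.2500,7.2500)
p' = p + 1/10·F = (3.2750,-8.2750)

Fx=-7.2500 Fy=7.2500 x'=3.2750 y'=-8.2750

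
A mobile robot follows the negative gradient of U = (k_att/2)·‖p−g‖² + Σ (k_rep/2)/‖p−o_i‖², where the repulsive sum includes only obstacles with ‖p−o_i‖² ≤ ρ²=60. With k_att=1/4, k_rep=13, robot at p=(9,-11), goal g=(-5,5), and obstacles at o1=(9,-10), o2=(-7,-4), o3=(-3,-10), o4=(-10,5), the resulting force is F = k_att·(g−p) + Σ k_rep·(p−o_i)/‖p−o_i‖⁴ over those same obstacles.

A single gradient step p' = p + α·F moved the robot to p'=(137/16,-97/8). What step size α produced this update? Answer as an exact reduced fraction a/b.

α = 1/8

F_att = 1/4·(g−p) = 1/4·(-14,16) = (-3.5000,4.0000)
o1: d²=1 ≤ ρ²=60; F_rep = 13·(0,-1)/1² = (0.0000,-13.0000)
o2: d²=305 > ρ²=60 → inactive
o3: d²=145 > ρ²=60 → inactive
o4: d²=617 > ρ²=60 → inactive
F = F_att + ΣF_rep = (-3.5000,-9.0000)
Δp = p'−p = (-0.4375,-1.1250); α = Δx/Fx = (-7/16) / (-7/2) = 1/8
check: Δy/Fy = (-9/8) / (-9) = 1/8 ✓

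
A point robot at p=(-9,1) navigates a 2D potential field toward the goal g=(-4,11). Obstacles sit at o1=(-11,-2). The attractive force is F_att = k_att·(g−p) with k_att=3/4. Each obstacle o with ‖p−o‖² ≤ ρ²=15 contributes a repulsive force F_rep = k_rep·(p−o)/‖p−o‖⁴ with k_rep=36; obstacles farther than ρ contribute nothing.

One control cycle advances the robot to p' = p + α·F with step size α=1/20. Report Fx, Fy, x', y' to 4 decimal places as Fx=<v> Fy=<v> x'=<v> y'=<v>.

Fx=4.1760 Fy=8.1391 x'=-8.7912 y'=1.4070

F_att = 3/4·(g−p) = 3/4·(5,10) = (3.7500,7.5000)
o1: d²=13 ≤ ρ²=15; F_rep = 36·(2,3)/13² = (0.4260,0.6391)
F = F_att + ΣF_rep = (4.1760,8.1391)
p' = p + 1/20·F = (-8.7912,1.4070)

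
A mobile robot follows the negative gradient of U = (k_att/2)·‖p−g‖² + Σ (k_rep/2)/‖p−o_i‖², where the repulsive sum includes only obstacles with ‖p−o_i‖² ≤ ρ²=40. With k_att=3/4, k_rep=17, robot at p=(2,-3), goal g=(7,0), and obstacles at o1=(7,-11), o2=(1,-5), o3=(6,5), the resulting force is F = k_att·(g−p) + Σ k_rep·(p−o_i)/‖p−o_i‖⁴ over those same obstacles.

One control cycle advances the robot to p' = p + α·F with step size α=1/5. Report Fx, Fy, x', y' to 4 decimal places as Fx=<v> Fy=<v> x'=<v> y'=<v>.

F_att = 3/4·(g−p) = 3/4·(5,3) = (3.7500,2.2500)
o1: d²=89 > ρ²=40 → inactive
o2: d²=5 ≤ ρ²=40; F_rep = 17·(1,2)/5² = (0.6800,1.3600)
o3: d²=80 > ρ²=40 → inactive
F = F_att + ΣF_rep = (4.4300,3.6100)
p' = p + 1/5·F = (2.8860,-2.2780)

Fx=4.4300 Fy=3.6100 x'=2.8860 y'=-2.2780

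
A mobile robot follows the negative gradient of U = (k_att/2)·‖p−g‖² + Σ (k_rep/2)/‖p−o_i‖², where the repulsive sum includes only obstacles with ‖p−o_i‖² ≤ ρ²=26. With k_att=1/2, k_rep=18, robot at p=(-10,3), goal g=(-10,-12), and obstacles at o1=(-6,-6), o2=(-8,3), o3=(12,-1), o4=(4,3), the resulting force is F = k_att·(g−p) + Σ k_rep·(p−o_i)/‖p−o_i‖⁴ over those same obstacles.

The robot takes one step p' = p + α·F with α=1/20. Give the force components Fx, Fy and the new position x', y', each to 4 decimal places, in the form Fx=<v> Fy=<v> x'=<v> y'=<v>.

F_att = 1/2·(g−p) = 1/2·(0,-15) = (0.0000,-7.5000)
o1: d²=97 > ρ²=26 → inactive
o2: d²=4 ≤ ρ²=26; F_rep = 18·(-2,0)/4² = (-2.2500,0.0000)
o3: d²=500 > ρ²=26 → inactive
o4: d²=196 > ρ²=26 → inactive
F = F_att + ΣF_rep = (-2.2500,-7.5000)
p' = p + 1/20·F = (-10.1125,2.6250)

Fx=-2.2500 Fy=-7.5000 x'=-10.1125 y'=2.6250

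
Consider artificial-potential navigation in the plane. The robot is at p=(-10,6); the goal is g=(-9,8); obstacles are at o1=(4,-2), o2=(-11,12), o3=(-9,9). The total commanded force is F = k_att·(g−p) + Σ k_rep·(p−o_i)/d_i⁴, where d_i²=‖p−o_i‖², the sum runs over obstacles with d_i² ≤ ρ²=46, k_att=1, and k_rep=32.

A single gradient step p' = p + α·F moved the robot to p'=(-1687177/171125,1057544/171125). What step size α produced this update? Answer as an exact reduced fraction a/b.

α = 1/5

F_att = 1·(g−p) = 1·(1,2) = (1.0000,2.0000)
o1: d²=260 > ρ²=46 → inactive
o2: d²=37 ≤ ρ²=46; F_rep = 32·(1,-6)/37² = (0.0234,-0.1402)
o3: d²=10 ≤ ρ²=46; F_rep = 32·(-1,-3)/10² = (-0.3200,-0.9600)
F = F_att + ΣF_rep = (0.7034,0.8998)
Δp = p'−p = (0.1407,0.1800); α = Δx/Fx = (24073/171125) / (24073/34225) = 1/5
check: Δy/Fy = (30794/171125) / (30794/34225) = 1/5 ✓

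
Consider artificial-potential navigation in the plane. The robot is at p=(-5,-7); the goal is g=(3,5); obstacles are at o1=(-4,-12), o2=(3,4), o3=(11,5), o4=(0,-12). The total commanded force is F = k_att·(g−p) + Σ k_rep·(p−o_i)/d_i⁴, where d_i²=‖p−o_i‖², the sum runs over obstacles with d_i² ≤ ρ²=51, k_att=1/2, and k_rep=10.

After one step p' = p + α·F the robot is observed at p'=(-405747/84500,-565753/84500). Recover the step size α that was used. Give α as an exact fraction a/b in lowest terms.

α = 1/20

F_att = 1/2·(g−p) = 1/2·(8,12) = (4.0000,6.0000)
o1: d²=26 ≤ ρ²=51; F_rep = 10·(-1,5)/26² = (-0.0148,0.0740)
o2: d²=185 > ρ²=51 → inactive
o3: d²=400 > ρ²=51 → inactive
o4: d²=50 ≤ ρ²=51; F_rep = 10·(-5,5)/50² = (-0.0200,0.0200)
F = F_att + ΣF_rep = (3.9652,6.0940)
Δp = p'−p = (0.1983,0.3047); α = Δx/Fx = (16753/84500) / (16753/4225) = 1/20
check: Δy/Fy = (25747/84500) / (25747/4225) = 1/20 ✓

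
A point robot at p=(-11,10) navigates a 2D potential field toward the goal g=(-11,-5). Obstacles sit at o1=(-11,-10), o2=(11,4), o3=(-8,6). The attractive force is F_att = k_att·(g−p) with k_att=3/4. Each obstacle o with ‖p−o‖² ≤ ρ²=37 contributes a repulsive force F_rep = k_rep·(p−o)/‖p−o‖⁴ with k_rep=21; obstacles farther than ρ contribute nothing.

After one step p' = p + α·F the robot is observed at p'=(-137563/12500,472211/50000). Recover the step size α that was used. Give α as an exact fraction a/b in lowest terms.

α = 1/20

F_att = 3/4·(g−p) = 3/4·(0,-15) = (0.0000,-11.2500)
o1: d²=400 > ρ²=37 → inactive
o2: d²=520 > ρ²=37 → inactive
o3: d²=25 ≤ ρ²=37; F_rep = 21·(-3,4)/25² = (-0.1008,0.1344)
F = F_att + ΣF_rep = (-0.1008,-11.1156)
Δp = p'−p = (-0.0050,-0.5558); α = Δx/Fx = (-63/12500) / (-63/625) = 1/20
check: Δy/Fy = (-27789/50000) / (-27789/2500) = 1/20 ✓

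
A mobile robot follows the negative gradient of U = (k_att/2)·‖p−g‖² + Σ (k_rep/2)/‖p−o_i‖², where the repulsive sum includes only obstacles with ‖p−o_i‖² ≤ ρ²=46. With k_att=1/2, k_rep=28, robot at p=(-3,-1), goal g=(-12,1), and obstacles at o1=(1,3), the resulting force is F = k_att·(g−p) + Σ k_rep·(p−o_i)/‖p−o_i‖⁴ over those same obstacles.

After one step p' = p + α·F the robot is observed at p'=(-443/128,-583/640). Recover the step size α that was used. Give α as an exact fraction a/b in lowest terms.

F_att = 1/2·(g−p) = 1/2·(-9,2) = (-4.5000,1.0000)
o1: d²=32 ≤ ρ²=46; F_rep = 28·(-4,-4)/32² = (-0.1094,-0.1094)
F = F_att + ΣF_rep = (-4.6094,0.8906)
Δp = p'−p = (-0.4609,0.0891); α = Δx/Fx = (-59/128) / (-295/64) = 1/10
check: Δy/Fy = (57/640) / (57/64) = 1/10 ✓

α = 1/10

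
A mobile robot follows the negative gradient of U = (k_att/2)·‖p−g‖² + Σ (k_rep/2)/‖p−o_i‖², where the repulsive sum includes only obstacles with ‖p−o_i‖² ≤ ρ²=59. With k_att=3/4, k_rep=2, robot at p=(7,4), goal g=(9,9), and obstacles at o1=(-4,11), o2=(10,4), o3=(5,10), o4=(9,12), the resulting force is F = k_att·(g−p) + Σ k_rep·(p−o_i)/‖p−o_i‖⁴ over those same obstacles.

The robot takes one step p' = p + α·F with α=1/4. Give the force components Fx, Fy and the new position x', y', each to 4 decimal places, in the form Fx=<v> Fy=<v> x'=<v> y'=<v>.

F_att = 3/4·(g−p) = 3/4·(2,5) = (1.5000,3.7500)
o1: d²=170 > ρ²=59 → inactive
o2: d²=9 ≤ ρ²=59; F_rep = 2·(-3,0)/9² = (-0.0741,0.0000)
o3: d²=40 ≤ ρ²=59; F_rep = 2·(2,-6)/40² = (0.0025,-0.0075)
o4: d²=68 > ρ²=59 → inactive
F = F_att + ΣF_rep = (1.4284,3.7425)
p' = p + 1/4·F = (7.3571,4.9356)

Fx=1.4284 Fy=3.7425 x'=7.3571 y'=4.9356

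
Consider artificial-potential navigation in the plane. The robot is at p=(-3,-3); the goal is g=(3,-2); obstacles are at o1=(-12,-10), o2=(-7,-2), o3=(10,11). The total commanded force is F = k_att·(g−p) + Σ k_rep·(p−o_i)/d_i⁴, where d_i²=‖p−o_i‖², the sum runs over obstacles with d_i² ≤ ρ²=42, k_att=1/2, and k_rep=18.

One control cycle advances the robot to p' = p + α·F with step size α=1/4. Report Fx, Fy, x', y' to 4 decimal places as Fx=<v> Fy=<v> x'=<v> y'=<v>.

F_att = 1/2·(g−p) = 1/2·(6,1) = (3.0000,0.5000)
o1: d²=130 > ρ²=42 → inactive
o2: d²=17 ≤ ρ²=42; F_rep = 18·(4,-1)/17² = (0.2491,-0.0623)
o3: d²=365 > ρ²=42 → inactive
F = F_att + ΣF_rep = (3.2491,0.4377)
p' = p + 1/4·F = (-2.1877,-2.8906)

Fx=3.2491 Fy=0.4377 x'=-2.1877 y'=-2.8906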